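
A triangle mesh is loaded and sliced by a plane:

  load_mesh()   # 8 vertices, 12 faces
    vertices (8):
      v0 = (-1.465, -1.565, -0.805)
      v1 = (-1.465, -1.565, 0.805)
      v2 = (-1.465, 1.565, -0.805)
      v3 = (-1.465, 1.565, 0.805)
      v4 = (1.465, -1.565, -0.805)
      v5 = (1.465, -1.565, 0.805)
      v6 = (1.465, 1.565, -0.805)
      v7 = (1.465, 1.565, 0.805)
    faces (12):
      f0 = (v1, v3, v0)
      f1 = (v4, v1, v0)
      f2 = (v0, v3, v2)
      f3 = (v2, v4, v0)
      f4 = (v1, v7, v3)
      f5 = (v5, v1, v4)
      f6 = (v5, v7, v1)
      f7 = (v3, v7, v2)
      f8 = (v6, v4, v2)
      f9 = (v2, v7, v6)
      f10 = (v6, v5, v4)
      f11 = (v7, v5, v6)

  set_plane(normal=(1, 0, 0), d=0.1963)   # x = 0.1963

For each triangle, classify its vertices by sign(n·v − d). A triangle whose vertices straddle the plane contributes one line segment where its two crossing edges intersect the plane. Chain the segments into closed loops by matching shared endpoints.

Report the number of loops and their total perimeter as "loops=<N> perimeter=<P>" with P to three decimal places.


Straddling triangles (8 of 12):
  (v4,v1,v0) [+--] → (0.1963, -1.565, -0.107865)–(0.1963, -1.565, -0.805)  len=0.6971
  (v2,v4,v0) [-+-] → (0.1963, -0.209699, -0.805)–(0.1963, -1.565, -0.805)  len=1.3553
  (v1,v7,v3) [-+-] → (0.1963, 0.209699, 0.805)–(0.1963, 1.565, 0.805)  len=1.3553
  (v5,v1,v4) [+-+] → (0.1963, -1.565, 0.805)–(0.1963, -1.565, -0.107865)  len=0.9129
  (v5,v7,v1) [++-] → (0.1963, 0.209699, 0.805)–(0.1963, -1.565, 0.805)  len=1.7747
  (v3,v7,v2) [-+-] → (0.1963, 1.565, 0.805)–(0.1963, 1.565, 0.107865)  len=0.6971
  (v6,v4,v2) [++-] → (0.1963, -0.209699, -0.805)–(0.1963, 1.565, -0.805)  len=1.7747
  (v2,v7,v6) [-++] → (0.1963, 1.565, 0.107865)–(0.1963, 1.565, -0.805)  len=0.9129

Chained into 1 loop(s):
  loop 1: 8 segments, perimeter = 9.4800
Total perimeter = 9.480

loops=1 perimeter=9.480


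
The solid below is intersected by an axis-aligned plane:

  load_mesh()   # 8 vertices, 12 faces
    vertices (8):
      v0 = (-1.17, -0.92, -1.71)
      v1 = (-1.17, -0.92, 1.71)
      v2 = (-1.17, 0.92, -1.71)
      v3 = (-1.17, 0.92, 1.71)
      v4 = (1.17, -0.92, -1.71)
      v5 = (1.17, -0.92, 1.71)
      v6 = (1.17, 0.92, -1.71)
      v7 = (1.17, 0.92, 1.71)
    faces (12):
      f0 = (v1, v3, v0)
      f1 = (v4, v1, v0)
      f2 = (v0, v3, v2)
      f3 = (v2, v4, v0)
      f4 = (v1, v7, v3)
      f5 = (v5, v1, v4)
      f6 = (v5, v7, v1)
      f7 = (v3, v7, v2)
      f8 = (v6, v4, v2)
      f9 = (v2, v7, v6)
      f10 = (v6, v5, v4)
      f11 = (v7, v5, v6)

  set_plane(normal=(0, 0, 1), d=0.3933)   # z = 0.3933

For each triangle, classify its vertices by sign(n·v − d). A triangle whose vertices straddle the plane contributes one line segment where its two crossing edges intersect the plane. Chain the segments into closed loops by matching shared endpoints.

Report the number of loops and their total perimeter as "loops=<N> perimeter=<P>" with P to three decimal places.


loops=1 perimeter=8.360

Straddling triangles (8 of 12):
  (v1,v3,v0) [++-] → (-1.17, 0.2116, 0.3933)–(-1.17, -0.92, 0.3933)  len=1.1316
  (v4,v1,v0) [-+-] → (-0.2691, -0.92, 0.3933)–(-1.17, -0.92, 0.3933)  len=0.9009
  (v0,v3,v2) [-+-] → (-1.17, 0.2116, 0.3933)–(-1.17, 0.92, 0.3933)  len=0.7084
  (v5,v1,v4) [++-] → (-0.2691, -0.92, 0.3933)–(1.17, -0.92, 0.3933)  len=1.4391
  (v3,v7,v2) [++-] → (0.2691, 0.92, 0.3933)–(-1.17, 0.92, 0.3933)  len=1.4391
  (v2,v7,v6) [-+-] → (0.2691, 0.92, 0.3933)–(1.17, 0.92, 0.3933)  len=0.9009
  (v6,v5,v4) [-+-] → (1.17, -0.2116, 0.3933)–(1.17, -0.92, 0.3933)  len=0.7084
  (v7,v5,v6) [++-] → (1.17, -0.2116, 0.3933)–(1.17, 0.92, 0.3933)  len=1.1316

Chained into 1 loop(s):
  loop 1: 8 segments, perimeter = 8.3600
Total perimeter = 8.360


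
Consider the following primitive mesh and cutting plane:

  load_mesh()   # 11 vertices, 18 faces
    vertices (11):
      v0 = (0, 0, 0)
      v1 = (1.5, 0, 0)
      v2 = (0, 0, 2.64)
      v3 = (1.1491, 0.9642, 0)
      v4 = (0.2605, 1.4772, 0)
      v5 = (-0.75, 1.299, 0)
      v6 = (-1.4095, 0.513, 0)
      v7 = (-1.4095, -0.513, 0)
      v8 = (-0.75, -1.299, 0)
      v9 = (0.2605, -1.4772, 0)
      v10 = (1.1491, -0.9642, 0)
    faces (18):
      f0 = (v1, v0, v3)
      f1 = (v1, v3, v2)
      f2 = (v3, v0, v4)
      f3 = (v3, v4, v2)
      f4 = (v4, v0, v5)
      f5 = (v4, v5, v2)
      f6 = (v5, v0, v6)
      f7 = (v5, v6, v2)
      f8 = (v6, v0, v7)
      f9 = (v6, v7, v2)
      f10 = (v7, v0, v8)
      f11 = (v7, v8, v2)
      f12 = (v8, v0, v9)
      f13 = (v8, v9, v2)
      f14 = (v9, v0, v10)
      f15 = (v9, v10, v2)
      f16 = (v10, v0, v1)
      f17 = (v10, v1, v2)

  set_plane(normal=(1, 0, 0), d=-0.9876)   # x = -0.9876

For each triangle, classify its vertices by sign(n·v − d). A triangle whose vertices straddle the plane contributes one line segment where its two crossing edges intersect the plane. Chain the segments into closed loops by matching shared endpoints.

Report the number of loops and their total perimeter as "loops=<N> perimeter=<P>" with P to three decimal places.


loops=1 perimeter=4.805

Straddling triangles (6 of 18):
  (v5,v0,v6) [++-] → (-0.9876, 0.359446, 0)–(-0.9876, 1.01583, 0)  len=0.6564
  (v5,v6,v2) [+-+] → (-0.9876, 1.01583, 0)–(-0.9876, 0.359446, 0.790221)  len=1.0273
  (v6,v0,v7) [-+-] → (-0.9876, 0.359446, 0)–(-0.9876, -0.359446, 0)  len=0.7189
  (v6,v7,v2) [--+] → (-0.9876, -0.359446, 0.790221)–(-0.9876, 0.359446, 0.790221)  len=0.7189
  (v7,v0,v8) [-++] → (-0.9876, -0.359446, 0)–(-0.9876, -1.01583, 0)  len=0.6564
  (v7,v8,v2) [-++] → (-0.9876, -1.01583, 0)–(-0.9876, -0.359446, 0.790221)  len=1.0273

Chained into 1 loop(s):
  loop 1: 6 segments, perimeter = 4.8051
Total perimeter = 4.805


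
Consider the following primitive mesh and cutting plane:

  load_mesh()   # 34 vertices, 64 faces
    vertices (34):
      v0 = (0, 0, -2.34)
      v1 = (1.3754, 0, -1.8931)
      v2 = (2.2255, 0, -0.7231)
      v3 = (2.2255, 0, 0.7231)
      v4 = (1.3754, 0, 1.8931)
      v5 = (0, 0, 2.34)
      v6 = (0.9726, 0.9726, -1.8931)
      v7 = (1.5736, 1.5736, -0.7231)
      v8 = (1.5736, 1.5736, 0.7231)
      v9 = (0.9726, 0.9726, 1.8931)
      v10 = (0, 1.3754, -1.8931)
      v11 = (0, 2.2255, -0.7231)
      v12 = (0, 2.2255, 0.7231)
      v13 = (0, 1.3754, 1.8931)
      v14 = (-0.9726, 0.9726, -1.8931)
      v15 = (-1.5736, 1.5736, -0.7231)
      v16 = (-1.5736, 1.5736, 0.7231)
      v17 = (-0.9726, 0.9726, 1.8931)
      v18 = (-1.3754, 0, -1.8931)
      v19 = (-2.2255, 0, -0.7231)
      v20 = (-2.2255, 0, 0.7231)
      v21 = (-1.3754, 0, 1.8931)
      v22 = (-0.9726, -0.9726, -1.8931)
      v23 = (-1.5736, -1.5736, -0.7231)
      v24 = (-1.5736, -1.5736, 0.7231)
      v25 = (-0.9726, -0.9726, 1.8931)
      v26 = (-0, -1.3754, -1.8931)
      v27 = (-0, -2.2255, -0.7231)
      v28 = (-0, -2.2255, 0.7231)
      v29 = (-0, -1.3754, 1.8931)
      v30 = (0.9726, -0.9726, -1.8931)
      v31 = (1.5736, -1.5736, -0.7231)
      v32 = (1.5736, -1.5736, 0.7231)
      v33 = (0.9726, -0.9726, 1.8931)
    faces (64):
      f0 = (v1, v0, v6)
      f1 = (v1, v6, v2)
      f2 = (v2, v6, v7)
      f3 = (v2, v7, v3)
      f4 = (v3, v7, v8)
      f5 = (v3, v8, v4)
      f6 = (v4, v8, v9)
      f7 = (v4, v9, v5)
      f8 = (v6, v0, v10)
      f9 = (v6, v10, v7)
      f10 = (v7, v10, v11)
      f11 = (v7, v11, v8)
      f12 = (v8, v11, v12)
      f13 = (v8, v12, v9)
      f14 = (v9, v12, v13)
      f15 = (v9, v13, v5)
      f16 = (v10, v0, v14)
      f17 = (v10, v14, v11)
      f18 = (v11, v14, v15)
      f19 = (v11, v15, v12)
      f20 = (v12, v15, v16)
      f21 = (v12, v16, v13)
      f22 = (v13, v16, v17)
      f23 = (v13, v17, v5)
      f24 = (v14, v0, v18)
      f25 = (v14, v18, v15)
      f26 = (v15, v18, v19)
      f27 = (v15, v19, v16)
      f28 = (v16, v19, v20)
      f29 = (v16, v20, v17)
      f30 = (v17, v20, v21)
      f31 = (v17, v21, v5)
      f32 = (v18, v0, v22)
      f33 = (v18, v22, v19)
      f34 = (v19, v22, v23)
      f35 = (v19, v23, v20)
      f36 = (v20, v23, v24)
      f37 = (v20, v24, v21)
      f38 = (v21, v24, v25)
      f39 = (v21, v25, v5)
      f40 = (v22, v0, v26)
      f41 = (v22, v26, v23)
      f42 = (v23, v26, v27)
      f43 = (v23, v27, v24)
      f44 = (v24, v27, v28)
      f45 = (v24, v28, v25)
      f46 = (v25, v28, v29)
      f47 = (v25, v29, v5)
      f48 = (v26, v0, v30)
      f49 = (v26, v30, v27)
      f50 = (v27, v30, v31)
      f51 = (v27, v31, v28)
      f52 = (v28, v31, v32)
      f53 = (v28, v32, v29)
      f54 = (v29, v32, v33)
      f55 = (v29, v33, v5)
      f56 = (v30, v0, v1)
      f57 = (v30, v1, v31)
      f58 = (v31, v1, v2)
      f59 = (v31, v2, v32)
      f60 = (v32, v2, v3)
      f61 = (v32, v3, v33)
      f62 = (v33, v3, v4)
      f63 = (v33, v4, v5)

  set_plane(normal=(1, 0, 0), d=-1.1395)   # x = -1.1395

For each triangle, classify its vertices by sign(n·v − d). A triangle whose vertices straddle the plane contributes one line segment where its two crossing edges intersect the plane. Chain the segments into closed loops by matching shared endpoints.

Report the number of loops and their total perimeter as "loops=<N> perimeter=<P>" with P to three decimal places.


loops=1 perimeter=11.994

Straddling triangles (20 of 64):
  (v11,v14,v15) [++-] → (-1.1395, 1.1395, -1.56819)–(-1.1395, 1.75344, -0.7231)  len=1.0446
  (v11,v15,v12) [+-+] → (-1.1395, 1.75344, -0.7231)–(-1.1395, 1.75344, -0.324145)  len=0.3990
  (v12,v15,v16) [+--] → (-1.1395, 1.75344, -0.324145)–(-1.1395, 1.75344, 0.7231)  len=1.0472
  (v12,v16,v13) [+-+] → (-1.1395, 1.75344, 0.7231)–(-1.1395, 1.51892, 1.04586)  len=0.3990
  (v13,v16,v17) [+-+] → (-1.1395, 1.51892, 1.04586)–(-1.1395, 1.1395, 1.56819)  len=0.6456
  (v14,v0,v18) [++-] → (-1.1395, 0, -1.96975)–(-1.1395, 0.569604, -1.8931)  len=0.5747
  (v14,v18,v15) [+--] → (-1.1395, 0.569604, -1.8931)–(-1.1395, 1.1395, -1.56819)  len=0.6560
  (v16,v20,v17) [--+] → (-1.1395, 0.843039, 1.73724)–(-1.1395, 1.1395, 1.56819)  len=0.3413
  (v17,v20,v21) [+--] → (-1.1395, 0.843039, 1.73724)–(-1.1395, 0.569604, 1.8931)  len=0.3147
  (v17,v21,v5) [+-+] → (-1.1395, 0.569604, 1.8931)–(-1.1395, 0, 1.96975)  len=0.5747
  (v18,v0,v22) [-++] → (-1.1395, 0, -1.96975)–(-1.1395, -0.569604, -1.8931)  len=0.5747
  (v18,v22,v19) [-+-] → (-1.1395, -0.569604, -1.8931)–(-1.1395, -0.843039, -1.73724)  len=0.3147
  (v19,v22,v23) [-+-] → (-1.1395, -0.843039, -1.73724)–(-1.1395, -1.1395, -1.56819)  len=0.3413
  (v21,v24,v25) [--+] → (-1.1395, -1.1395, 1.56819)–(-1.1395, -0.569604, 1.8931)  len=0.6560
  (v21,v25,v5) [-++] → (-1.1395, -0.569604, 1.8931)–(-1.1395, 0, 1.96975)  len=0.5747
  (v22,v26,v23) [++-] → (-1.1395, -1.51892, -1.04586)–(-1.1395, -1.1395, -1.56819)  len=0.6456
  (v23,v26,v27) [-++] → (-1.1395, -1.51892, -1.04586)–(-1.1395, -1.75344, -0.7231)  len=0.3990
  (v23,v27,v24) [-+-] → (-1.1395, -1.75344, -0.7231)–(-1.1395, -1.75344, 0.324145)  len=1.0472
  (v24,v27,v28) [-++] → (-1.1395, -1.75344, 0.324145)–(-1.1395, -1.75344, 0.7231)  len=0.3990
  (v24,v28,v25) [-++] → (-1.1395, -1.75344, 0.7231)–(-1.1395, -1.1395, 1.56819)  len=1.0446

Chained into 1 loop(s):
  loop 1: 20 segments, perimeter = 11.9936
Total perimeter = 11.994


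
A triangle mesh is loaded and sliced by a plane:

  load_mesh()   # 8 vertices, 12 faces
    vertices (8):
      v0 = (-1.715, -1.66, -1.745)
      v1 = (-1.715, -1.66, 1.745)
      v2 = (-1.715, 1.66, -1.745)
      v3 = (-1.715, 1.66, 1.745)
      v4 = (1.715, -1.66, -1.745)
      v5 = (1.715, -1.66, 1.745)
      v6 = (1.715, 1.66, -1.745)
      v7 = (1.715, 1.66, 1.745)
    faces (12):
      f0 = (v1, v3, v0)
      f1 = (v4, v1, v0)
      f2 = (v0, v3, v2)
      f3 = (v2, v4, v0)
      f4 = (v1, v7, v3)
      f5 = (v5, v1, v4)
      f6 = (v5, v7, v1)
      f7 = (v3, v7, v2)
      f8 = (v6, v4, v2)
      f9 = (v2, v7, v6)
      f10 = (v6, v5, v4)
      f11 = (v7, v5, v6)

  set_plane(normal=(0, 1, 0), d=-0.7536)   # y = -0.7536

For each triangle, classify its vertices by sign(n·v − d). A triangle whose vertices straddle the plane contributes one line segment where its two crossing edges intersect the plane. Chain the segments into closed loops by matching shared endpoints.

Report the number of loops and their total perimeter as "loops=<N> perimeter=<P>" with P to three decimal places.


loops=1 perimeter=13.840

Straddling triangles (8 of 12):
  (v1,v3,v0) [-+-] → (-1.715, -0.7536, 1.745)–(-1.715, -0.7536, -0.792188)  len=2.5372
  (v0,v3,v2) [-++] → (-1.715, -0.7536, -0.792188)–(-1.715, -0.7536, -1.745)  len=0.9528
  (v2,v4,v0) [+--] → (0.778569, -0.7536, -1.745)–(-1.715, -0.7536, -1.745)  len=2.4936
  (v1,v7,v3) [-++] → (-0.778569, -0.7536, 1.745)–(-1.715, -0.7536, 1.745)  len=0.9364
  (v5,v7,v1) [-+-] → (1.715, -0.7536, 1.745)–(-0.778569, -0.7536, 1.745)  len=2.4936
  (v6,v4,v2) [+-+] → (1.715, -0.7536, -1.745)–(0.778569, -0.7536, -1.745)  len=0.9364
  (v6,v5,v4) [+--] → (1.715, -0.7536, 0.792188)–(1.715, -0.7536, -1.745)  len=2.5372
  (v7,v5,v6) [+-+] → (1.715, -0.7536, 1.745)–(1.715, -0.7536, 0.792188)  len=0.9528

Chained into 1 loop(s):
  loop 1: 8 segments, perimeter = 13.8400
Total perimeter = 13.840


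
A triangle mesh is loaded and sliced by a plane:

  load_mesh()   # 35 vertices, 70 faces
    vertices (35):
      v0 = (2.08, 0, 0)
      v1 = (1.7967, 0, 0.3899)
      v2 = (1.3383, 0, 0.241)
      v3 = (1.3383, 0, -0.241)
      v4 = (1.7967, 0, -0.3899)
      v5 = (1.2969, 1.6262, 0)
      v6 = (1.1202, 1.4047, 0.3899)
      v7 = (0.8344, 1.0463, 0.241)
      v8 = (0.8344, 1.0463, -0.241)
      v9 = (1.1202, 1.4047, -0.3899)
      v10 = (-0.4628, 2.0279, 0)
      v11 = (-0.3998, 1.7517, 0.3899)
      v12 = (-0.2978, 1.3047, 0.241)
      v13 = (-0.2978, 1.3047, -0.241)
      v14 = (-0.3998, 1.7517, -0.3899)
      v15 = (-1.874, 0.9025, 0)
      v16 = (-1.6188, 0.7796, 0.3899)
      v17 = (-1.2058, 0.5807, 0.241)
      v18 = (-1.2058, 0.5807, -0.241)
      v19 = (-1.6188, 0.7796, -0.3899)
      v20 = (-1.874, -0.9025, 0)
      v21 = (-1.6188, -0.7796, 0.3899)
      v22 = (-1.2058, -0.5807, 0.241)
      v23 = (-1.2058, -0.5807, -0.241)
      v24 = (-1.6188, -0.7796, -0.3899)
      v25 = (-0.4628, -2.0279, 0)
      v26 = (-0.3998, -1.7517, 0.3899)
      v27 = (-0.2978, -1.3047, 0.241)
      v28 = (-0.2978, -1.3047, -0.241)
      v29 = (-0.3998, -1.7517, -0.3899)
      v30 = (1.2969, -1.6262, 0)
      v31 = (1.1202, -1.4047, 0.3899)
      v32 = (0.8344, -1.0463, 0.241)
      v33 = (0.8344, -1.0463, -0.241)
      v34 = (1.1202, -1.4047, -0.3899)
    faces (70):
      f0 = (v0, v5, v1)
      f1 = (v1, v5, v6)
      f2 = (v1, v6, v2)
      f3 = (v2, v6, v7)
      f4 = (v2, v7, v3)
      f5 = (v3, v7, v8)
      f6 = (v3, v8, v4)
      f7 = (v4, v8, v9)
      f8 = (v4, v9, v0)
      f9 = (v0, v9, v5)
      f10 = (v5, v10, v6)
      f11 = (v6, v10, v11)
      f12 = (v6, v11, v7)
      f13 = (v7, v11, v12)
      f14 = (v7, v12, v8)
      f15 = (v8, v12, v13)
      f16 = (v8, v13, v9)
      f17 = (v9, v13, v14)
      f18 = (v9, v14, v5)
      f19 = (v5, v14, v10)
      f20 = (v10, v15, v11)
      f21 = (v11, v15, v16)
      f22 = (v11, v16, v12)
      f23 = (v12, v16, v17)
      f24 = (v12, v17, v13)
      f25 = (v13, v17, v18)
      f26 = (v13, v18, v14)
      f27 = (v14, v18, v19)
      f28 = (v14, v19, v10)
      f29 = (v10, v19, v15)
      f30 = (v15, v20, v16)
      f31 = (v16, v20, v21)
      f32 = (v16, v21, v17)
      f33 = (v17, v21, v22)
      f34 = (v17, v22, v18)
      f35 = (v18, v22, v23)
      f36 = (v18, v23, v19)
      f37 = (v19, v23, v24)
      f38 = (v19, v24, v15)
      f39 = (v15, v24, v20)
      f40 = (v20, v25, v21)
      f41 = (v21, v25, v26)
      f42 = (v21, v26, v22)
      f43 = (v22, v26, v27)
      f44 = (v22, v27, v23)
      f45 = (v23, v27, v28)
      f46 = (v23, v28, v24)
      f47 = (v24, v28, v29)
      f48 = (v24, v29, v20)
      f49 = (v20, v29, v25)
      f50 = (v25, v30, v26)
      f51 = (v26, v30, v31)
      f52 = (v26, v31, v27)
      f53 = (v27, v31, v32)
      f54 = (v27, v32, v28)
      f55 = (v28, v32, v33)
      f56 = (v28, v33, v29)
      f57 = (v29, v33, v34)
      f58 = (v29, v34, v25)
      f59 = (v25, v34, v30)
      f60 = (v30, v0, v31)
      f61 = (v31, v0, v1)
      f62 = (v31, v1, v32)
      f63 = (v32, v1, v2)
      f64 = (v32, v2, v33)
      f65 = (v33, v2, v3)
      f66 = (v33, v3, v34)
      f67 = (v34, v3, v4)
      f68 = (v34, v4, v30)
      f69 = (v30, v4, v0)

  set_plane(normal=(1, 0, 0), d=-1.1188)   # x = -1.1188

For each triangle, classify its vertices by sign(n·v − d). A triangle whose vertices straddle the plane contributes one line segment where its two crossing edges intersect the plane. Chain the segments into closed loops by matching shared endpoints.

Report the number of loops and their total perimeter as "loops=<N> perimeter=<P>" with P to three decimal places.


loops=2 perimeter=5.193

Straddling triangles (20 of 70):
  (v10,v15,v11) [+-+] → (-1.1188, 1.50475, 0)–(-1.1188, 1.33753, 0.199737)  len=0.2605
  (v11,v15,v16) [+--] → (-1.1188, 1.33753, 0.199737)–(-1.1188, 1.17833, 0.3899)  len=0.2480
  (v11,v16,v12) [+-+] → (-1.1188, 1.17833, 0.3899)–(-1.1188, 0.978351, 0.333541)  len=0.2078
  (v12,v16,v17) [+--] → (-1.1188, 0.978351, 0.333541)–(-1.1188, 0.65007, 0.241)  len=0.3411
  (v12,v17,v13) [+-+] → (-1.1188, 0.65007, 0.241)–(-1.1188, 0.65007, 0.194817)  len=0.0462
  (v13,v17,v18) [+--] → (-1.1188, 0.65007, 0.194817)–(-1.1188, 0.65007, -0.241)  len=0.4358
  (v13,v18,v14) [+-+] → (-1.1188, 0.65007, -0.241)–(-1.1188, 0.707098, -0.257072)  len=0.0592
  (v14,v18,v19) [+--] → (-1.1188, 0.707098, -0.257072)–(-1.1188, 1.17833, -0.3899)  len=0.4896
  (v14,v19,v10) [+-+] → (-1.1188, 1.17833, -0.3899)–(-1.1188, 1.31952, -0.221258)  len=0.2199
  (v10,v19,v15) [+--] → (-1.1188, 1.31952, -0.221258)–(-1.1188, 1.50475, 0)  len=0.2886
  (v20,v25,v21) [-+-] → (-1.1188, -1.50475, 0)–(-1.1188, -1.31952, 0.221258)  len=0.2886
  (v21,v25,v26) [-++] → (-1.1188, -1.31952, 0.221258)–(-1.1188, -1.17833, 0.3899)  len=0.2199
  (v21,v26,v22) [-+-] → (-1.1188, -1.17833, 0.3899)–(-1.1188, -0.707098, 0.257072)  len=0.4896
  (v22,v26,v27) [-++] → (-1.1188, -0.707098, 0.257072)–(-1.1188, -0.65007, 0.241)  len=0.0592
  (v22,v27,v23) [-+-] → (-1.1188, -0.65007, 0.241)–(-1.1188, -0.65007, -0.194817)  len=0.4358
  (v23,v27,v28) [-++] → (-1.1188, -0.65007, -0.194817)–(-1.1188, -0.65007, -0.241)  len=0.0462
  (v23,v28,v24) [-+-] → (-1.1188, -0.65007, -0.241)–(-1.1188, -0.978351, -0.333541)  len=0.3411
  (v24,v28,v29) [-++] → (-1.1188, -0.978351, -0.333541)–(-1.1188, -1.17833, -0.3899)  len=0.2078
  (v24,v29,v20) [-+-] → (-1.1188, -1.17833, -0.3899)–(-1.1188, -1.33753, -0.199737)  len=0.2480
  (v20,v29,v25) [-++] → (-1.1188, -1.33753, -0.199737)–(-1.1188, -1.50475, 0)  len=0.2605

Chained into 2 loop(s):
  loop 1: 10 segments, perimeter = 2.5967
  loop 2: 10 segments, perimeter = 2.5967
Total perimeter = 5.193


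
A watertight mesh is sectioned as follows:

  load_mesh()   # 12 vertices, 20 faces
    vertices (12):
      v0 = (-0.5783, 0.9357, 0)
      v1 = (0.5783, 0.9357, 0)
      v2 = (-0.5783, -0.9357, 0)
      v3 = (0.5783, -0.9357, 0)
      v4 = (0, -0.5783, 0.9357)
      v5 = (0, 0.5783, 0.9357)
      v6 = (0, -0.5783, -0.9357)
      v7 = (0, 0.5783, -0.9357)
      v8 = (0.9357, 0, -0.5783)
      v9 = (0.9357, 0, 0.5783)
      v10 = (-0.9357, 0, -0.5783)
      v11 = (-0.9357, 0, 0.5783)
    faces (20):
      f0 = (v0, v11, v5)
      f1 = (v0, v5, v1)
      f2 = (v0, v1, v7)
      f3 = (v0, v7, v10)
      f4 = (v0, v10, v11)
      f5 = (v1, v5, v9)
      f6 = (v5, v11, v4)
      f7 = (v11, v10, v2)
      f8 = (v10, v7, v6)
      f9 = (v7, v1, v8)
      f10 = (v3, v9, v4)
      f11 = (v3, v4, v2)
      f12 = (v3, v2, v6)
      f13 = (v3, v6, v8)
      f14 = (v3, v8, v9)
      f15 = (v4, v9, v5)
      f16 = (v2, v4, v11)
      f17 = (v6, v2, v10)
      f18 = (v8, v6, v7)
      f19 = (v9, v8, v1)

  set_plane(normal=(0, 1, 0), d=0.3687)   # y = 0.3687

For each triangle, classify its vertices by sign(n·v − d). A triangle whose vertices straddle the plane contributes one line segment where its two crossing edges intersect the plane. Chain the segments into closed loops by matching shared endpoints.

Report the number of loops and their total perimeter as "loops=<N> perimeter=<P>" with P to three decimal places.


Straddling triangles (10 of 20):
  (v0,v11,v5) [+-+] → (-0.794871, 0.3687, 0.350429)–(-0.339137, 0.3687, 0.806163)  len=0.6445
  (v0,v7,v10) [++-] → (-0.339137, 0.3687, -0.806163)–(-0.794871, 0.3687, -0.350429)  len=0.6445
  (v0,v10,v11) [+--] → (-0.794871, 0.3687, -0.350429)–(-0.794871, 0.3687, 0.350429)  len=0.7009
  (v1,v5,v9) [++-] → (0.339137, 0.3687, 0.806163)–(0.794871, 0.3687, 0.350429)  len=0.6445
  (v5,v11,v4) [+--] → (-0.339137, 0.3687, 0.806163)–(0, 0.3687, 0.9357)  len=0.3630
  (v10,v7,v6) [-+-] → (-0.339137, 0.3687, -0.806163)–(0, 0.3687, -0.9357)  len=0.3630
  (v7,v1,v8) [++-] → (0.794871, 0.3687, -0.350429)–(0.339137, 0.3687, -0.806163)  len=0.6445
  (v4,v9,v5) [--+] → (0.339137, 0.3687, 0.806163)–(0, 0.3687, 0.9357)  len=0.3630
  (v8,v6,v7) [--+] → (0, 0.3687, -0.9357)–(0.339137, 0.3687, -0.806163)  len=0.3630
  (v9,v8,v1) [--+] → (0.794871, 0.3687, -0.350429)–(0.794871, 0.3687, 0.350429)  len=0.7009

Chained into 1 loop(s):
  loop 1: 10 segments, perimeter = 5.4319
Total perimeter = 5.432

loops=1 perimeter=5.432


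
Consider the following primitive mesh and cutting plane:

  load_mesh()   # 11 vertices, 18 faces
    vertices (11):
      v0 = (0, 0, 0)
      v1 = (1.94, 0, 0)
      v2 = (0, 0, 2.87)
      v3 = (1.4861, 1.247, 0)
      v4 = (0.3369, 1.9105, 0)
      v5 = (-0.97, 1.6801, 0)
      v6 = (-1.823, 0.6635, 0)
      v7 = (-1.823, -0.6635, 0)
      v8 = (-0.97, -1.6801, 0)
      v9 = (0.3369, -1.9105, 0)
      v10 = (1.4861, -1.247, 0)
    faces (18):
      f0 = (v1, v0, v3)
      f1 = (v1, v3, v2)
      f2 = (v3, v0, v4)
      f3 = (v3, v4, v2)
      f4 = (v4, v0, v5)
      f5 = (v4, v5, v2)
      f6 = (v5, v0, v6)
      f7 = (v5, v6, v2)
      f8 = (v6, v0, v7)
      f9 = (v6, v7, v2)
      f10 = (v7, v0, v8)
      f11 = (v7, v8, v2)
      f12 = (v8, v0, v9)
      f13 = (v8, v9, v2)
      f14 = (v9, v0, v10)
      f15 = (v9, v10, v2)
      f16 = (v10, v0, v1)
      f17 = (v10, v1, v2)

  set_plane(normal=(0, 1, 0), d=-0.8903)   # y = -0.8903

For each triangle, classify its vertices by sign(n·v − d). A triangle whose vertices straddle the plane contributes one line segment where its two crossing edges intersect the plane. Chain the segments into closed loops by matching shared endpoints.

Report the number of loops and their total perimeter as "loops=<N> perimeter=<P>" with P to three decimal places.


loops=1 perimeter=7.838

Straddling triangles (8 of 18):
  (v7,v0,v8) [++-] → (-0.514012, -0.8903, 0)–(-1.6327, -0.8903, 0)  len=1.1187
  (v7,v8,v2) [+-+] → (-1.6327, -0.8903, 0)–(-0.514012, -0.8903, 1.34916)  len=1.7526
  (v8,v0,v9) [-+-] → (-0.514012, -0.8903, 0)–(0.156997, -0.8903, 0)  len=0.6710
  (v8,v9,v2) [--+] → (0.156997, -0.8903, 1.53257)–(-0.514012, -0.8903, 1.34916)  len=0.6956
  (v9,v0,v10) [-+-] → (0.156997, -0.8903, 0)–(1.06101, -0.8903, 0)  len=0.9040
  (v9,v10,v2) [--+] → (1.06101, -0.8903, 0.820953)–(0.156997, -0.8903, 1.53257)  len=1.1505
  (v10,v0,v1) [-++] → (1.06101, -0.8903, 0)–(1.61594, -0.8903, 0)  len=0.5549
  (v10,v1,v2) [-++] → (1.61594, -0.8903, 0)–(1.06101, -0.8903, 0.820953)  len=0.9909

Chained into 1 loop(s):
  loop 1: 8 segments, perimeter = 7.8383
Total perimeter = 7.838


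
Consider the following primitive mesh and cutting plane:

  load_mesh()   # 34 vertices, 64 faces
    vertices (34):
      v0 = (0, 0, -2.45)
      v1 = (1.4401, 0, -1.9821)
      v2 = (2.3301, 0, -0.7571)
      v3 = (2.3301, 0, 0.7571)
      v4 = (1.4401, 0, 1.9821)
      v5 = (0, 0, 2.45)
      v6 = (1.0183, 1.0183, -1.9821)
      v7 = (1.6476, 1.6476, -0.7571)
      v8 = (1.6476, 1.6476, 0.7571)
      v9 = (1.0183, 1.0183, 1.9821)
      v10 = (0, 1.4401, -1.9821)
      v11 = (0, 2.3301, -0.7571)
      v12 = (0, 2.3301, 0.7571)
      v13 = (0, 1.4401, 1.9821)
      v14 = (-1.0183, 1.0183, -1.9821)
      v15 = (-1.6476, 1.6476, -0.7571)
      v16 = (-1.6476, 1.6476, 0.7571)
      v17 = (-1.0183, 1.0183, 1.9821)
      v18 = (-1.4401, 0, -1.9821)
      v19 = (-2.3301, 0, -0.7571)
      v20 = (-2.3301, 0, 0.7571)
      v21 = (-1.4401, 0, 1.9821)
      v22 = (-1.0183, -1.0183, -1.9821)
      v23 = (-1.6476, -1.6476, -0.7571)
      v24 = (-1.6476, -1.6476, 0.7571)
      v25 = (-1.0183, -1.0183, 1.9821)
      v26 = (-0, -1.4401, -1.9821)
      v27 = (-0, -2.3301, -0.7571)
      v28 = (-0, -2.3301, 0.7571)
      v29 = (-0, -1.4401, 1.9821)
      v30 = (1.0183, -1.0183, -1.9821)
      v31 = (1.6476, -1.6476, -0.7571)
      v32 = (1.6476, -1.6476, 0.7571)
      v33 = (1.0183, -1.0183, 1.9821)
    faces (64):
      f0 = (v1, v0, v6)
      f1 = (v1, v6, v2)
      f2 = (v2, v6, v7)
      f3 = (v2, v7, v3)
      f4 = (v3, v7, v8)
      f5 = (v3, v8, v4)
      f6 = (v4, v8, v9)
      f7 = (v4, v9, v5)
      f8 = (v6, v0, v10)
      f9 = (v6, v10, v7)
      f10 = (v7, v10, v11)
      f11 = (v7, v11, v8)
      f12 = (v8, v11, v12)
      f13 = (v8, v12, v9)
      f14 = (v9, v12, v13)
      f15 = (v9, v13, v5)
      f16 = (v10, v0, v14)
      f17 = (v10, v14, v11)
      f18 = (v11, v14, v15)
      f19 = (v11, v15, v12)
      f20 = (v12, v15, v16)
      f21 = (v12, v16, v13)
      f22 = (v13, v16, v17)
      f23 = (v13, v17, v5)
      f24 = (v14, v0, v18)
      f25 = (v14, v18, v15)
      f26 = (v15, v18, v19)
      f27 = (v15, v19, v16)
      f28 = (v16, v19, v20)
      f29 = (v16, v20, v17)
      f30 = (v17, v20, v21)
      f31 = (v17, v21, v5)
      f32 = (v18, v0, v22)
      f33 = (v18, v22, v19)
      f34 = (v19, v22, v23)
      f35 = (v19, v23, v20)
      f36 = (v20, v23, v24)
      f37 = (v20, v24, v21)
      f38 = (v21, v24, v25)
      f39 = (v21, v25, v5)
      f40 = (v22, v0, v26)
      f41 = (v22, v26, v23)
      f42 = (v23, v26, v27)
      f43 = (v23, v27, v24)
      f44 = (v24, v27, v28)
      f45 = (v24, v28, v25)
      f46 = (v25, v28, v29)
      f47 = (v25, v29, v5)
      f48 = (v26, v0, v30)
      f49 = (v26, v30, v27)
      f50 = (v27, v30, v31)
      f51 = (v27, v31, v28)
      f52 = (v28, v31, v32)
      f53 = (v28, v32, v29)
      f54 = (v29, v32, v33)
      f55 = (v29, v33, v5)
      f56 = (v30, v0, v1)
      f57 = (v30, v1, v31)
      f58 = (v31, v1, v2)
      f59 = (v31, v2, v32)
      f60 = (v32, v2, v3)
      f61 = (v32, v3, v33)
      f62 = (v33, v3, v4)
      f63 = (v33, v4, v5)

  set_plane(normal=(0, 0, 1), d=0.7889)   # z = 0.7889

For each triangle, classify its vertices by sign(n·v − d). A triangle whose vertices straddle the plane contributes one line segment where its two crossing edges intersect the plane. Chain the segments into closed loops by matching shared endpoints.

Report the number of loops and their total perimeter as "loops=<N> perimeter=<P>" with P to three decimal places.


loops=1 perimeter=14.125

Straddling triangles (16 of 64):
  (v3,v8,v4) [--+] → (1.64221, 1.60483, 0.7889)–(2.307, 0, 0.7889)  len=1.7371
  (v4,v8,v9) [+-+] → (1.64221, 1.60483, 0.7889)–(1.63126, 1.63126, 0.7889)  len=0.0286
  (v8,v12,v9) [--+] → (0.0264342, 2.29605, 0.7889)–(1.63126, 1.63126, 0.7889)  len=1.7371
  (v9,v12,v13) [+-+] → (0.0264342, 2.29605, 0.7889)–(0, 2.307, 0.7889)  len=0.0286
  (v12,v16,v13) [--+] → (-1.60483, 1.64221, 0.7889)–(0, 2.307, 0.7889)  len=1.7371
  (v13,v16,v17) [+-+] → (-1.60483, 1.64221, 0.7889)–(-1.63126, 1.63126, 0.7889)  len=0.0286
  (v16,v20,v17) [--+] → (-2.29605, 0.0264342, 0.7889)–(-1.63126, 1.63126, 0.7889)  len=1.7371
  (v17,v20,v21) [+-+] → (-2.29605, 0.0264342, 0.7889)–(-2.307, 0, 0.7889)  len=0.0286
  (v20,v24,v21) [--+] → (-1.64221, -1.60483, 0.7889)–(-2.307, 0, 0.7889)  len=1.7371
  (v21,v24,v25) [+-+] → (-1.64221, -1.60483, 0.7889)–(-1.63126, -1.63126, 0.7889)  len=0.0286
  (v24,v28,v25) [--+] → (-0.0264342, -2.29605, 0.7889)–(-1.63126, -1.63126, 0.7889)  len=1.7371
  (v25,v28,v29) [+-+] → (-0.0264342, -2.29605, 0.7889)–(0, -2.307, 0.7889)  len=0.0286
  (v28,v32,v29) [--+] → (1.60483, -1.64221, 0.7889)–(0, -2.307, 0.7889)  len=1.7371
  (v29,v32,v33) [+-+] → (1.60483, -1.64221, 0.7889)–(1.63126, -1.63126, 0.7889)  len=0.0286
  (v32,v3,v33) [--+] → (2.29605, -0.0264342, 0.7889)–(1.63126, -1.63126, 0.7889)  len=1.7371
  (v33,v3,v4) [+-+] → (2.29605, -0.0264342, 0.7889)–(2.307, 0, 0.7889)  len=0.0286

Chained into 1 loop(s):
  loop 1: 16 segments, perimeter = 14.1255
Total perimeter = 14.125


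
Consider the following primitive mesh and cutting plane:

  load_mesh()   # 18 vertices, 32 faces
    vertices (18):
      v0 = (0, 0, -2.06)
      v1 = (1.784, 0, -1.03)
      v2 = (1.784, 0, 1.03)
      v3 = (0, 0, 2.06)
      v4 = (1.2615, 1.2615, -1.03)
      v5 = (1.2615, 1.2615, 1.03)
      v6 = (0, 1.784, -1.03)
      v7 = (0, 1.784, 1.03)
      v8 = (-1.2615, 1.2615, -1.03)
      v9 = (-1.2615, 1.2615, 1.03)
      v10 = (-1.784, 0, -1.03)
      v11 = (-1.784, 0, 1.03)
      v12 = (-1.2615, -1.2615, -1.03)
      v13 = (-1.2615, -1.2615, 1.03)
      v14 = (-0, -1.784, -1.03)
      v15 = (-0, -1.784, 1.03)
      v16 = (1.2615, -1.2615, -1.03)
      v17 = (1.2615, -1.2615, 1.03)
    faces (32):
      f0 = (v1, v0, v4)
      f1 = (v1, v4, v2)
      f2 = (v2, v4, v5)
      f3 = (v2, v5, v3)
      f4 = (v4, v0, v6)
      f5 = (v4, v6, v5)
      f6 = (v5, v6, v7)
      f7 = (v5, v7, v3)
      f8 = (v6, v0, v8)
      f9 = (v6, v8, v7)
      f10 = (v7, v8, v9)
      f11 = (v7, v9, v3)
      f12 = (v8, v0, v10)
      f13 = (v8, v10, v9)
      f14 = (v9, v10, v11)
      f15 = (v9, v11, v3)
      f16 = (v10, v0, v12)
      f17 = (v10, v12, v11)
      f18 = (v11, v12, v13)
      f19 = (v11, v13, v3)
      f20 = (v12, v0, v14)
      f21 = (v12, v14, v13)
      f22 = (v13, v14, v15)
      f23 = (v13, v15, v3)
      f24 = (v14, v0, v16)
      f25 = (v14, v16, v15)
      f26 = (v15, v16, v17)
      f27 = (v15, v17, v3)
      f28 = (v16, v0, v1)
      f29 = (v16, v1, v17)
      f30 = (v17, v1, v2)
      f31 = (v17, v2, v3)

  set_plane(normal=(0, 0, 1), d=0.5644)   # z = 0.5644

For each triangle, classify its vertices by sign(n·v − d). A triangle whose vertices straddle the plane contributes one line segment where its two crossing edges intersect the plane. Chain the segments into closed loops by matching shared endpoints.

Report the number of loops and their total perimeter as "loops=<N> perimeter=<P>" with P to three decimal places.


Straddling triangles (16 of 32):
  (v1,v4,v2) [--+] → (1.6659, 0.285123, 0.5644)–(1.784, 0, 0.5644)  len=0.3086
  (v2,v4,v5) [+-+] → (1.6659, 0.285123, 0.5644)–(1.2615, 1.2615, 0.5644)  len=1.0568
  (v4,v6,v5) [--+] → (0.976377, 1.3796, 0.5644)–(1.2615, 1.2615, 0.5644)  len=0.3086
  (v5,v6,v7) [+-+] → (0.976377, 1.3796, 0.5644)–(0, 1.784, 0.5644)  len=1.0568
  (v6,v8,v7) [--+] → (-0.285123, 1.6659, 0.5644)–(0, 1.784, 0.5644)  len=0.3086
  (v7,v8,v9) [+-+] → (-0.285123, 1.6659, 0.5644)–(-1.2615, 1.2615, 0.5644)  len=1.0568
  (v8,v10,v9) [--+] → (-1.3796, 0.976377, 0.5644)–(-1.2615, 1.2615, 0.5644)  len=0.3086
  (v9,v10,v11) [+-+] → (-1.3796, 0.976377, 0.5644)–(-1.784, 0, 0.5644)  len=1.0568
  (v10,v12,v11) [--+] → (-1.6659, -0.285123, 0.5644)–(-1.784, 0, 0.5644)  len=0.3086
  (v11,v12,v13) [+-+] → (-1.6659, -0.285123, 0.5644)–(-1.2615, -1.2615, 0.5644)  len=1.0568
  (v12,v14,v13) [--+] → (-0.976377, -1.3796, 0.5644)–(-1.2615, -1.2615, 0.5644)  len=0.3086
  (v13,v14,v15) [+-+] → (-0.976377, -1.3796, 0.5644)–(0, -1.784, 0.5644)  len=1.0568
  (v14,v16,v15) [--+] → (0.285123, -1.6659, 0.5644)–(0, -1.784, 0.5644)  len=0.3086
  (v15,v16,v17) [+-+] → (0.285123, -1.6659, 0.5644)–(1.2615, -1.2615, 0.5644)  len=1.0568
  (v16,v1,v17) [--+] → (1.3796, -0.976377, 0.5644)–(1.2615, -1.2615, 0.5644)  len=0.3086
  (v17,v1,v2) [+-+] → (1.3796, -0.976377, 0.5644)–(1.784, 0, 0.5644)  len=1.0568

Chained into 1 loop(s):
  loop 1: 16 segments, perimeter = 10.9234
Total perimeter = 10.923

loops=1 perimeter=10.923


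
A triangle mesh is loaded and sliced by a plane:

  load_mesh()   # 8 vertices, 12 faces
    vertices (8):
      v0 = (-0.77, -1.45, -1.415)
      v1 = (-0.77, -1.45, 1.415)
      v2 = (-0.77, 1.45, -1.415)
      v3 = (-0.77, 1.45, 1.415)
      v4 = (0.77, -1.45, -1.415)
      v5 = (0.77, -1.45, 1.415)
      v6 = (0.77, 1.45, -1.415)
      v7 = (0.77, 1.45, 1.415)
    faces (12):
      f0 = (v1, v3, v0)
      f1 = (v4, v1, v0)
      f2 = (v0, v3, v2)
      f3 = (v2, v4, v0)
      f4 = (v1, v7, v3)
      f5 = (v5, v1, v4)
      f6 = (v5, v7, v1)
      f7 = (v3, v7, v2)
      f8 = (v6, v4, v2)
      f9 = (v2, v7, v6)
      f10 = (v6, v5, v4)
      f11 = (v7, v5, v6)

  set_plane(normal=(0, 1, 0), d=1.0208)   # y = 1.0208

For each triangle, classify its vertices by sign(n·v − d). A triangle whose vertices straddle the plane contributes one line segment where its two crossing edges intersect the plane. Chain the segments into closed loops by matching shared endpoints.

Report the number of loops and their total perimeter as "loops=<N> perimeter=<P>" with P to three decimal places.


Straddling triangles (8 of 12):
  (v1,v3,v0) [-+-] → (-0.77, 1.0208, 1.415)–(-0.77, 1.0208, 0.99616)  len=0.4188
  (v0,v3,v2) [-++] → (-0.77, 1.0208, 0.99616)–(-0.77, 1.0208, -1.415)  len=2.4112
  (v2,v4,v0) [+--] → (-0.54208, 1.0208, -1.415)–(-0.77, 1.0208, -1.415)  len=0.2279
  (v1,v7,v3) [-++] → (0.54208, 1.0208, 1.415)–(-0.77, 1.0208, 1.415)  len=1.3121
  (v5,v7,v1) [-+-] → (0.77, 1.0208, 1.415)–(0.54208, 1.0208, 1.415)  len=0.2279
  (v6,v4,v2) [+-+] → (0.77, 1.0208, -1.415)–(-0.54208, 1.0208, -1.415)  len=1.3121
  (v6,v5,v4) [+--] → (0.77, 1.0208, -0.99616)–(0.77, 1.0208, -1.415)  len=0.4188
  (v7,v5,v6) [+-+] → (0.77, 1.0208, 1.415)–(0.77, 1.0208, -0.99616)  len=2.4112

Chained into 1 loop(s):
  loop 1: 8 segments, perimeter = 8.7400
Total perimeter = 8.740

loops=1 perimeter=8.740


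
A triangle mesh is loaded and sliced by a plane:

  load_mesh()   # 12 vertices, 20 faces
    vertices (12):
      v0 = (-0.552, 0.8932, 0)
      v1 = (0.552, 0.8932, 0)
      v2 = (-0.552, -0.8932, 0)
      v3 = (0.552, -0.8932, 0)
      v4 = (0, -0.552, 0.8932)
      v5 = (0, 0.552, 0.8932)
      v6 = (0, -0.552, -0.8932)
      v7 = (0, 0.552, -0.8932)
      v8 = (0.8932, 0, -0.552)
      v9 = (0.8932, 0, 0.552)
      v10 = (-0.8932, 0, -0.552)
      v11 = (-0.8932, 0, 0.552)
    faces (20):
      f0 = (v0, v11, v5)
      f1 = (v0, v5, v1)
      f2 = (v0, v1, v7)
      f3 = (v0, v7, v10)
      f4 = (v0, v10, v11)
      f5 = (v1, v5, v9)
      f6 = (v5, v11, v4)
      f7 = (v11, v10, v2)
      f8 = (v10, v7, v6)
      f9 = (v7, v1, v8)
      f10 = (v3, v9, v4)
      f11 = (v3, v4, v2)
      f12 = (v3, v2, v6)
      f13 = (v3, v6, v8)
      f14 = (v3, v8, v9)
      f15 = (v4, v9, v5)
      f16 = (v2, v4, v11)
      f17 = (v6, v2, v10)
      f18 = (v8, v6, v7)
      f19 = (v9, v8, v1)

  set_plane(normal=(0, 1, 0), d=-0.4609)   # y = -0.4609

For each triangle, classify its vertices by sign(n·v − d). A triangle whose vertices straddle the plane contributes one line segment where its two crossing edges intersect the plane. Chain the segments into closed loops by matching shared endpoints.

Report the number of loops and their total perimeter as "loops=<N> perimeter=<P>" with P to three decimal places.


Straddling triangles (10 of 20):
  (v5,v11,v4) [++-] → (-0.14741, -0.4609, 0.83689)–(0, -0.4609, 0.8932)  len=0.1578
  (v11,v10,v2) [++-] → (-0.717137, -0.4609, -0.267163)–(-0.717137, -0.4609, 0.267163)  len=0.5343
  (v10,v7,v6) [++-] → (0, -0.4609, -0.8932)–(-0.14741, -0.4609, -0.83689)  len=0.1578
  (v3,v9,v4) [-+-] → (0.717137, -0.4609, 0.267163)–(0.14741, -0.4609, 0.83689)  len=0.8057
  (v3,v6,v8) [--+] → (0.14741, -0.4609, -0.83689)–(0.717137, -0.4609, -0.267163)  len=0.8057
  (v3,v8,v9) [-++] → (0.717137, -0.4609, -0.267163)–(0.717137, -0.4609, 0.267163)  len=0.5343
  (v4,v9,v5) [-++] → (0.14741, -0.4609, 0.83689)–(0, -0.4609, 0.8932)  len=0.1578
  (v2,v4,v11) [--+] → (-0.14741, -0.4609, 0.83689)–(-0.717137, -0.4609, 0.267163)  len=0.8057
  (v6,v2,v10) [--+] → (-0.717137, -0.4609, -0.267163)–(-0.14741, -0.4609, -0.83689)  len=0.8057
  (v8,v6,v7) [+-+] → (0.14741, -0.4609, -0.83689)–(0, -0.4609, -0.8932)  len=0.1578

Chained into 1 loop(s):
  loop 1: 10 segments, perimeter = 4.9227
Total perimeter = 4.923

loops=1 perimeter=4.923


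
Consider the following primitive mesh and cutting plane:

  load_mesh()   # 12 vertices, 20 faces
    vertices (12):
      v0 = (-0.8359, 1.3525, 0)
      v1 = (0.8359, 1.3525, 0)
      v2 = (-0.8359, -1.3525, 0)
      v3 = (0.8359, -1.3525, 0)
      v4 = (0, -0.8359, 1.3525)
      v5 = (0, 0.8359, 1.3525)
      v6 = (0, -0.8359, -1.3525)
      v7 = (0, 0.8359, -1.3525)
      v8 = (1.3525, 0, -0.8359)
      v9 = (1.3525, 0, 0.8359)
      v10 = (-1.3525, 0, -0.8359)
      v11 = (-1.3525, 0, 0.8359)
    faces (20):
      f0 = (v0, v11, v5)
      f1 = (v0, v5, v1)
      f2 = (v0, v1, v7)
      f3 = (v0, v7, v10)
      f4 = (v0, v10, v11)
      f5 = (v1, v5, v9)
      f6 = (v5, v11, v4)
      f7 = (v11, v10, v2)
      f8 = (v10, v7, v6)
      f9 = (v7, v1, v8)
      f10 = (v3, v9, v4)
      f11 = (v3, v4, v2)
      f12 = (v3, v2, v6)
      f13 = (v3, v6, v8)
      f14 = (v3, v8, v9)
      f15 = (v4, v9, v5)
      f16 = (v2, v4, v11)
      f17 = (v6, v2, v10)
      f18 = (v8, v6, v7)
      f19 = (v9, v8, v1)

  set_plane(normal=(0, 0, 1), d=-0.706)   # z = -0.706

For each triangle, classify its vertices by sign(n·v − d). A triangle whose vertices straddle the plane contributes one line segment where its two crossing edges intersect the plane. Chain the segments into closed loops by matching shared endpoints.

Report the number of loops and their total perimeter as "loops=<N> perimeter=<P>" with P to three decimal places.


loops=1 perimeter=7.435

Straddling triangles (10 of 20):
  (v0,v1,v7) [++-] → (0.399563, 1.08284, -0.706)–(-0.399563, 1.08284, -0.706)  len=0.7991
  (v0,v7,v10) [+--] → (-0.399563, 1.08284, -0.706)–(-1.27222, 0.21018, -0.706)  len=1.2341
  (v0,v10,v11) [+-+] → (-1.27222, 0.21018, -0.706)–(-1.3525, 0, -0.706)  len=0.2250
  (v11,v10,v2) [+-+] → (-1.3525, 0, -0.706)–(-1.27222, -0.21018, -0.706)  len=0.2250
  (v7,v1,v8) [-+-] → (0.399563, 1.08284, -0.706)–(1.27222, 0.21018, -0.706)  len=1.2341
  (v3,v2,v6) [++-] → (-0.399563, -1.08284, -0.706)–(0.399563, -1.08284, -0.706)  len=0.7991
  (v3,v6,v8) [+--] → (0.399563, -1.08284, -0.706)–(1.27222, -0.21018, -0.706)  len=1.2341
  (v3,v8,v9) [+-+] → (1.27222, -0.21018, -0.706)–(1.3525, 0, -0.706)  len=0.2250
  (v6,v2,v10) [-+-] → (-0.399563, -1.08284, -0.706)–(-1.27222, -0.21018, -0.706)  len=1.2341
  (v9,v8,v1) [+-+] → (1.3525, 0, -0.706)–(1.27222, 0.21018, -0.706)  len=0.2250

Chained into 1 loop(s):
  loop 1: 10 segments, perimeter = 7.4347
Total perimeter = 7.435


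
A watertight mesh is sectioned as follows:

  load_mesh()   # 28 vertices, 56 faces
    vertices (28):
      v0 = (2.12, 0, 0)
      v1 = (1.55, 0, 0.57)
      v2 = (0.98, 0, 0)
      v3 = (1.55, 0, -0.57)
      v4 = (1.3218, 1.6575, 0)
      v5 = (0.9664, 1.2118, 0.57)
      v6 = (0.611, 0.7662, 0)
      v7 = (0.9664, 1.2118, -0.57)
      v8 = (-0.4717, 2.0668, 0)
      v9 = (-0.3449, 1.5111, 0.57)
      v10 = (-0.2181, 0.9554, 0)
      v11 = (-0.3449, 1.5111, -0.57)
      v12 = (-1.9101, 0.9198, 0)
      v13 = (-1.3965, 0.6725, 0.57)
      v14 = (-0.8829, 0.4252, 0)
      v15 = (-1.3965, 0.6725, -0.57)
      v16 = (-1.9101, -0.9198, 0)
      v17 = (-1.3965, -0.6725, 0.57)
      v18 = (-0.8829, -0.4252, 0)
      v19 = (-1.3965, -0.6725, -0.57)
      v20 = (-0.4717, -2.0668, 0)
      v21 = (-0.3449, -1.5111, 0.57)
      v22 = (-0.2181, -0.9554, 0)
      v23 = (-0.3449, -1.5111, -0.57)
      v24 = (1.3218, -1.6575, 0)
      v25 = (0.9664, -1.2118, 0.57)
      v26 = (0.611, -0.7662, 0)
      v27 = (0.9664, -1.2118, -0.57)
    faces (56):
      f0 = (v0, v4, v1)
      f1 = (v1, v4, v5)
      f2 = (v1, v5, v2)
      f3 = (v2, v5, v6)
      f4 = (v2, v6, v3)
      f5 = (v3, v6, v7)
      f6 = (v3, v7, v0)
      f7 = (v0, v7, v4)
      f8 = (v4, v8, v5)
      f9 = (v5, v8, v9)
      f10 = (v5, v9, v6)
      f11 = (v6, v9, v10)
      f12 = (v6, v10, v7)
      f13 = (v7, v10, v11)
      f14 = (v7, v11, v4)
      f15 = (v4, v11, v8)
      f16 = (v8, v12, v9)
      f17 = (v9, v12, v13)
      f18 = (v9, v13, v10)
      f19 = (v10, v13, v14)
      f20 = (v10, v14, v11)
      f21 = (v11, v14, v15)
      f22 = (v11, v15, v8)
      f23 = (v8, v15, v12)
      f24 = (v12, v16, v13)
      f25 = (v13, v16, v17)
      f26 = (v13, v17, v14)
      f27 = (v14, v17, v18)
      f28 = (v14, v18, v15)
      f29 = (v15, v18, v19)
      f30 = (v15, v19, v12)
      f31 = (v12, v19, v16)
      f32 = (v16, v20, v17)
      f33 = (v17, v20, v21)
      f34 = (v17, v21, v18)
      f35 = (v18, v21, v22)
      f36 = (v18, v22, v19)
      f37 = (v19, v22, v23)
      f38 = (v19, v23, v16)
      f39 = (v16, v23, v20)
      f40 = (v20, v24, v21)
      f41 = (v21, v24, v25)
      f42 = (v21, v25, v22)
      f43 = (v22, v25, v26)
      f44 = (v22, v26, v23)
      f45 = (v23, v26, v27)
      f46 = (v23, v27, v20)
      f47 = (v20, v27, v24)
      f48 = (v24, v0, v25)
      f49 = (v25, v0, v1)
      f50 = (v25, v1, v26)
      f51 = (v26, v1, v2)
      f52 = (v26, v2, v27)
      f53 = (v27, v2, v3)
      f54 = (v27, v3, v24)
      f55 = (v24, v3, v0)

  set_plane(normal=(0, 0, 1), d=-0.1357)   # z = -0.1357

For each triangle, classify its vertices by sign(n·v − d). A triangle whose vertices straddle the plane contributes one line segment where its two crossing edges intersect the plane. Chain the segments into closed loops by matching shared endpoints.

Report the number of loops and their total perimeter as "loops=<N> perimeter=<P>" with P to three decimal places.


Straddling triangles (28 of 56):
  (v2,v6,v3) [++-] → (0.834548, 0.583791, -0.1357)–(1.1157, 0, -0.1357)  len=0.6480
  (v3,v6,v7) [-+-] → (0.834548, 0.583791, -0.1357)–(0.69561, 0.872284, -0.1357)  len=0.3202
  (v3,v7,v0) [--+] → (1.84536, 0.288493, -0.1357)–(1.9843, 0, -0.1357)  len=0.3202
  (v0,v7,v4) [+-+] → (1.84536, 0.288493, -0.1357)–(1.23719, 1.55139, -0.1357)  len=1.4017
  (v6,v10,v7) [++-] → (0.0638941, 1.01644, -0.1357)–(0.69561, 0.872284, -0.1357)  len=0.6480
  (v7,v10,v11) [-+-] → (0.0638941, 1.01644, -0.1357)–(-0.248287, 1.0877, -0.1357)  len=0.3202
  (v7,v11,v4) [--+] → (0.925008, 1.62265, -0.1357)–(1.23719, 1.55139, -0.1357)  len=0.3202
  (v4,v11,v8) [+-+] → (0.925008, 1.62265, -0.1357)–(-0.441513, 1.9345, -0.1357)  len=1.4017
  (v10,v14,v11) [++-] → (-0.754818, 0.68372, -0.1357)–(-0.248287, 1.0877, -0.1357)  len=0.6479
  (v11,v14,v15) [-+-] → (-0.754818, 0.68372, -0.1357)–(-1.00517, 0.484075, -0.1357)  len=0.3202
  (v11,v15,v8) [--+] → (-0.691867, 1.73486, -0.1357)–(-0.441513, 1.9345, -0.1357)  len=0.3202
  (v8,v15,v12) [+-+] → (-0.691867, 1.73486, -0.1357)–(-1.78783, 0.860925, -0.1357)  len=1.4017
  (v14,v18,v15) [++-] → (-1.00517, -0.16387, -0.1357)–(-1.00517, 0.484075, -0.1357)  len=0.6479
  (v15,v18,v19) [-+-] → (-1.00517, -0.16387, -0.1357)–(-1.00517, -0.484075, -0.1357)  len=0.3202
  (v15,v19,v12) [--+] → (-1.78783, 0.540721, -0.1357)–(-1.78783, 0.860925, -0.1357)  len=0.3202
  (v12,v19,v16) [+-+] → (-1.78783, 0.540721, -0.1357)–(-1.78783, -0.860925, -0.1357)  len=1.4016
  (v18,v22,v19) [++-] → (-0.498642, -0.88805, -0.1357)–(-1.00517, -0.484075, -0.1357)  len=0.6479
  (v19,v22,v23) [-+-] → (-0.498642, -0.88805, -0.1357)–(-0.248287, -1.0877, -0.1357)  len=0.3202
  (v19,v23,v16) [--+] → (-1.53747, -1.06057, -0.1357)–(-1.78783, -0.860925, -0.1357)  len=0.3202
  (v16,v23,v20) [+-+] → (-1.53747, -1.06057, -0.1357)–(-0.441513, -1.9345, -0.1357)  len=1.4017
  (v22,v26,v23) [++-] → (0.383429, -0.943538, -0.1357)–(-0.248287, -1.0877, -0.1357)  len=0.6480
  (v23,v26,v27) [-+-] → (0.383429, -0.943538, -0.1357)–(0.69561, -0.872284, -0.1357)  len=0.3202
  (v23,v27,v20) [--+] → (-0.129331, -1.86325, -0.1357)–(-0.441513, -1.9345, -0.1357)  len=0.3202
  (v20,v27,v24) [+-+] → (-0.129331, -1.86325, -0.1357)–(1.23719, -1.55139, -0.1357)  len=1.4017
  (v26,v2,v27) [++-] → (0.976762, -0.288493, -0.1357)–(0.69561, -0.872284, -0.1357)  len=0.6480
  (v27,v2,v3) [-+-] → (0.976762, -0.288493, -0.1357)–(1.1157, 0, -0.1357)  len=0.3202
  (v27,v3,v24) [--+] → (1.37613, -1.2629, -0.1357)–(1.23719, -1.55139, -0.1357)  len=0.3202
  (v24,v3,v0) [+-+] → (1.37613, -1.2629, -0.1357)–(1.9843, 0, -0.1357)  len=1.4017

Chained into 2 loop(s):
  loop 1: 14 segments, perimeter = 6.7770
  loop 2: 14 segments, perimeter = 12.0533
Total perimeter = 18.830

loops=2 perimeter=18.830
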